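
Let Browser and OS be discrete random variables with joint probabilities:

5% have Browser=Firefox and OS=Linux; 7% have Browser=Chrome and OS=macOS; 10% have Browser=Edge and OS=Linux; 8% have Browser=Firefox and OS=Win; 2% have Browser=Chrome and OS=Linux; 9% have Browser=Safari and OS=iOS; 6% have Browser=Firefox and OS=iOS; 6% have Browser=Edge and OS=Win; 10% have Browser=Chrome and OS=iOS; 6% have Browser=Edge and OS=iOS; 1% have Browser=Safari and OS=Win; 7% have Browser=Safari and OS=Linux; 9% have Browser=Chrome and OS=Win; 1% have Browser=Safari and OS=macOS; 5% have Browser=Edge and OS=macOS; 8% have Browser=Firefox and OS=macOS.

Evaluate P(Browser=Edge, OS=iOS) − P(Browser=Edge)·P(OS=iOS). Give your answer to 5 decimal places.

-0.02370

P(Browser=Edge) = 0.06 + 0.05 + 0.10 + 0.06 = 0.27.
P(OS=iOS) = 0.10 + 0.06 + 0.09 + 0.06 = 0.31.
P(Browser=Edge, OS=iOS) − P(Browser=Edge)P(OS=iOS) = 0.06 − 0.27×0.31 = -0.02370.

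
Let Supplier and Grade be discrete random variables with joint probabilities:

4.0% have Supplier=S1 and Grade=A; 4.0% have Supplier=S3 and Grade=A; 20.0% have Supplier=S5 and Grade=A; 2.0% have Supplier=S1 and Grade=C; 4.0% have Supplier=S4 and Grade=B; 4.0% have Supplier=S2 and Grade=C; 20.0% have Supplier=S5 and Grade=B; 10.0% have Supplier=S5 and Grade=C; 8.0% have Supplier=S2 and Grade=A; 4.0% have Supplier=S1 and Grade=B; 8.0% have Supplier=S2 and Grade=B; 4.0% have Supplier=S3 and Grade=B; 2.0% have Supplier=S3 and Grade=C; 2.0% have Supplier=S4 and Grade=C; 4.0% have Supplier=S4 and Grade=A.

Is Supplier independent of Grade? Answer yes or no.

yes

Every cell satisfies P(Supplier,Grade) = P(Supplier)·P(Grade). For instance P(Supplier=S4) = 0.100, P(Grade=B) = 0.400, and 0.100×0.400 = 0.040 matches the joint entry. So Supplier and Grade are independent.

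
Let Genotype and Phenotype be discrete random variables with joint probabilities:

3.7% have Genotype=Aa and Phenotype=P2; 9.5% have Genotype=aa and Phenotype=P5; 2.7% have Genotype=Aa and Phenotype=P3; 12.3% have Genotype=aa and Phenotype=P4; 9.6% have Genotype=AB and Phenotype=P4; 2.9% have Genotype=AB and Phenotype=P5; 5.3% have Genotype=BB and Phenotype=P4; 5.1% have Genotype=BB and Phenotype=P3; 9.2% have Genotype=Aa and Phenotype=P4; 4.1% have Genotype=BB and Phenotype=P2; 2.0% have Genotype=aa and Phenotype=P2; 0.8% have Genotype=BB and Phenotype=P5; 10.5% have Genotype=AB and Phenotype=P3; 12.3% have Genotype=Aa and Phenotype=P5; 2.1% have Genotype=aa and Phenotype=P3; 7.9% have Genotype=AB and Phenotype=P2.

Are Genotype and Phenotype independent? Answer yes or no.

no

P(Genotype=Aa) = 0.279 and P(Phenotype=P5) = 0.255, so their product is 0.07115, but P(Genotype=Aa, Phenotype=P5) = 0.123. Since these differ, Genotype and Phenotype are not independent.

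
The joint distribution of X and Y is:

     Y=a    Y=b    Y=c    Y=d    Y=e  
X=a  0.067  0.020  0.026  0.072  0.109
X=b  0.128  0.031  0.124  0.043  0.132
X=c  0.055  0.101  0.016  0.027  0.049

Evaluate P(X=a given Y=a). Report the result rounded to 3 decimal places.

P(Y=a) = 0.067 + 0.128 + 0.055 = 0.250.
P(X=a | Y=a) = 0.067/0.250 = 0.268.

0.268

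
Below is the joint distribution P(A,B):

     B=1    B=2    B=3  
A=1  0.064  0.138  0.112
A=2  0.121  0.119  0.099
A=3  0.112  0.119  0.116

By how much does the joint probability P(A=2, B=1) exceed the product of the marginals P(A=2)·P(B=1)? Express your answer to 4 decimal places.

0.0203

P(A=2) = 0.121 + 0.119 + 0.099 = 0.339.
P(B=1) = 0.064 + 0.121 + 0.112 = 0.297.
P(A=2, B=1) − P(A=2)P(B=1) = 0.121 − 0.339×0.297 = 0.0203.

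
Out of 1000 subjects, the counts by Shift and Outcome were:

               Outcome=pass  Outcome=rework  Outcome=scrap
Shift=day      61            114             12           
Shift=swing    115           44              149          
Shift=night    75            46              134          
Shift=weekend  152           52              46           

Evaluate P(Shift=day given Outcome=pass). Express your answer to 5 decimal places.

0.15136

Total with Outcome=pass: 61 + 115 + 75 + 152 = 403.
P(Shift=day | Outcome=pass) = 61/403 = 0.15136.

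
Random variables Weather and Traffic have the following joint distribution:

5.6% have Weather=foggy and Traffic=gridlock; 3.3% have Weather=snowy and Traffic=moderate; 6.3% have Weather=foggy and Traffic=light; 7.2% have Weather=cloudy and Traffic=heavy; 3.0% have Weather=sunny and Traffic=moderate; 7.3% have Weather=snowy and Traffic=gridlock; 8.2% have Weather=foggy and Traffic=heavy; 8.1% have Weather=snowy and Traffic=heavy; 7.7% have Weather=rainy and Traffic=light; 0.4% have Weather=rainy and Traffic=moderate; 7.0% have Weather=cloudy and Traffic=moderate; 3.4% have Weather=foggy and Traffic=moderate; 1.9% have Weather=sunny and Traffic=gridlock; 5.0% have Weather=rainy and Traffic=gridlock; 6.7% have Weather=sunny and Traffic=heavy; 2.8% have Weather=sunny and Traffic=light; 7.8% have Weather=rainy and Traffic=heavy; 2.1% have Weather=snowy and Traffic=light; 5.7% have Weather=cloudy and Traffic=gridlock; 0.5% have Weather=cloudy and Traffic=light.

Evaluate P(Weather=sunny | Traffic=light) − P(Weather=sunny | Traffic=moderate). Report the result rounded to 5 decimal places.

P(Traffic=light) = 0.028 + 0.005 + 0.077 + 0.021 + 0.063 = 0.194; P(Weather=sunny | Traffic=light) = 0.028/0.194 = 0.144330.
P(Traffic=moderate) = 0.030 + 0.070 + 0.004 + 0.033 + 0.034 = 0.171; P(Weather=sunny | Traffic=moderate) = 0.030/0.171 = 0.175439.
Difference = -0.03111.

-0.03111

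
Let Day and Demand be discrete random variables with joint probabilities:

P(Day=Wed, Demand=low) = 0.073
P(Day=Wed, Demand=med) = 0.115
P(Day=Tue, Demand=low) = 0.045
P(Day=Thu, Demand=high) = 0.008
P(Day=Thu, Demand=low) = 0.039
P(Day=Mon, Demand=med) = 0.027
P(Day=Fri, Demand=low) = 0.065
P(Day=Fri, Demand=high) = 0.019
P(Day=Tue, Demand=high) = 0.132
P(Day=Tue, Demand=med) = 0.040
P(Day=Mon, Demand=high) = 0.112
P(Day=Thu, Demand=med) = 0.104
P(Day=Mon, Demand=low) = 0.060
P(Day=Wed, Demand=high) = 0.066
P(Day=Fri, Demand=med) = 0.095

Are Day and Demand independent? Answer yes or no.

P(Day=Tue) = 0.217 and P(Demand=high) = 0.337, so their product is 0.07313, but P(Day=Tue, Demand=high) = 0.132. Since these differ, Day and Demand are not independent.

no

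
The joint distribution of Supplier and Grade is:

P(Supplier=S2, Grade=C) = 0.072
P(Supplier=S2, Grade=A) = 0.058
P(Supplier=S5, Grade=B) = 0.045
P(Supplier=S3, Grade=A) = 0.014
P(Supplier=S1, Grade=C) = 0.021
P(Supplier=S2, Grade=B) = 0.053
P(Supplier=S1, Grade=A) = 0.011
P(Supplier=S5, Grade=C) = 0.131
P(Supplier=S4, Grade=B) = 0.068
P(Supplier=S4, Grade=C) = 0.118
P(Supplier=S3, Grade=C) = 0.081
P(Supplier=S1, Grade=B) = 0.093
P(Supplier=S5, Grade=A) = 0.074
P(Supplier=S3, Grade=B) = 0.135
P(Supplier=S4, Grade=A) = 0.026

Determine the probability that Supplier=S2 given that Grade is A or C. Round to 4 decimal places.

0.2145

P(Grade=A) = 0.011 + 0.058 + 0.014 + 0.026 + 0.074 = 0.183.
P(Grade=C) = 0.021 + 0.072 + 0.081 + 0.118 + 0.131 = 0.423.
P(Grade ∈ {A, C}) = 0.183 + 0.423 = 0.606; P(Supplier=S2, Grade ∈ {A, C}) = 0.058 + 0.072 = 0.130.
P(Supplier=S2 | Grade ∈ {A, C}) = 0.130/0.606 = 0.2145.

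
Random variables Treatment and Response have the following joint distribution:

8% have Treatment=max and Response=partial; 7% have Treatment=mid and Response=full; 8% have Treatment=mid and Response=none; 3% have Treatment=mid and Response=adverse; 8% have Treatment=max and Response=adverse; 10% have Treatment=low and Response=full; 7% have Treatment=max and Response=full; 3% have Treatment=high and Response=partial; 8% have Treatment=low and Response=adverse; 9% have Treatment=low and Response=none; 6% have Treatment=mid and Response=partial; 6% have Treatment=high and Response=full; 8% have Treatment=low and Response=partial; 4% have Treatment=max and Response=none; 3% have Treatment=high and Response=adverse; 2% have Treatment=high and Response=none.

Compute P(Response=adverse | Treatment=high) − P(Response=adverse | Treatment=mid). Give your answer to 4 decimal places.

P(Treatment=high) = 0.02 + 0.03 + 0.06 + 0.03 = 0.14; P(Response=adverse | Treatment=high) = 0.03/0.14 = 0.21429.
P(Treatment=mid) = 0.08 + 0.06 + 0.07 + 0.03 = 0.24; P(Response=adverse | Treatment=mid) = 0.03/0.24 = 0.12500.
Difference = 0.0893.

0.0893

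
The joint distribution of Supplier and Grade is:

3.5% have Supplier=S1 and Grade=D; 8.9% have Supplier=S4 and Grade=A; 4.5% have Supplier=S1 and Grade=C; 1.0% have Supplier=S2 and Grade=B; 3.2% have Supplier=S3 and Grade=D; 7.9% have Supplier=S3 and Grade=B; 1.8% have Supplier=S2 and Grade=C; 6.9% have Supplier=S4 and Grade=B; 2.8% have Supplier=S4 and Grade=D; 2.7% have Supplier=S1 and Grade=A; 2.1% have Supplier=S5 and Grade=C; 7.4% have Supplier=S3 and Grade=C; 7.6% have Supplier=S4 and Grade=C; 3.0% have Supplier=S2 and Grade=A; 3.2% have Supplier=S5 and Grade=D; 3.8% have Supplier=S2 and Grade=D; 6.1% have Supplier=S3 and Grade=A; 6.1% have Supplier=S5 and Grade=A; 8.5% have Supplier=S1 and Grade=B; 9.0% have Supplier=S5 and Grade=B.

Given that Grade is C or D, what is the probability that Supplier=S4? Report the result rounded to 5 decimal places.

P(Grade=C) = 0.045 + 0.018 + 0.074 + 0.076 + 0.021 = 0.234.
P(Grade=D) = 0.035 + 0.038 + 0.032 + 0.028 + 0.032 = 0.165.
P(Grade ∈ {C, D}) = 0.234 + 0.165 = 0.399; P(Supplier=S4, Grade ∈ {C, D}) = 0.076 + 0.028 = 0.104.
P(Supplier=S4 | Grade ∈ {C, D}) = 0.104/0.399 = 0.26065.

0.26065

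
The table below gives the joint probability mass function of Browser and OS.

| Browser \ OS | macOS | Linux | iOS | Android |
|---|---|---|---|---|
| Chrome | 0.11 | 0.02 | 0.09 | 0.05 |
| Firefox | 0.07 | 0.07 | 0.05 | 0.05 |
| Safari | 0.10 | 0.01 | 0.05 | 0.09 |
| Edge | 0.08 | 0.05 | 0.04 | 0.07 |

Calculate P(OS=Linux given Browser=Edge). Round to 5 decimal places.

P(Browser=Edge) = 0.08 + 0.05 + 0.04 + 0.07 = 0.24.
P(OS=Linux | Browser=Edge) = 0.05/0.24 = 0.20833.

0.20833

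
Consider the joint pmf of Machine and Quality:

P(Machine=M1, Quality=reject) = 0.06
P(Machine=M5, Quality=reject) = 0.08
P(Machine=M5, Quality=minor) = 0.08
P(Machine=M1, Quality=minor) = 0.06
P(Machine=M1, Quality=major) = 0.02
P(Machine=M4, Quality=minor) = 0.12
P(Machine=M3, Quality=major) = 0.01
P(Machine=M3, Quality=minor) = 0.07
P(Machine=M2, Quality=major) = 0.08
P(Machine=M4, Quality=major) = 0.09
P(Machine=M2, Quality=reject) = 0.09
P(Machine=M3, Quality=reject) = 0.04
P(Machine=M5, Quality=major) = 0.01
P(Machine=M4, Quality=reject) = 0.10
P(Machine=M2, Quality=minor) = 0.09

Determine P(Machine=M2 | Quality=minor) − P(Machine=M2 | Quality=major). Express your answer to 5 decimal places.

P(Quality=minor) = 0.06 + 0.09 + 0.07 + 0.12 + 0.08 = 0.42; P(Machine=M2 | Quality=minor) = 0.09/0.42 = 0.214286.
P(Quality=major) = 0.02 + 0.08 + 0.01 + 0.09 + 0.01 = 0.21; P(Machine=M2 | Quality=major) = 0.08/0.21 = 0.380952.
Difference = -0.16667.

-0.16667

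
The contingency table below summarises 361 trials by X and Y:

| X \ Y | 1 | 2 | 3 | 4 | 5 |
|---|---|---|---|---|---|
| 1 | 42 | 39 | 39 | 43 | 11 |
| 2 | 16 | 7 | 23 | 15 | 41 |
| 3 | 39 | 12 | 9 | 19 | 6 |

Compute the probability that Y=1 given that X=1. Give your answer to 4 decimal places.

0.2414

Total with X=1: 42 + 39 + 39 + 43 + 11 = 174.
P(Y=1 | X=1) = 42/174 = 0.2414.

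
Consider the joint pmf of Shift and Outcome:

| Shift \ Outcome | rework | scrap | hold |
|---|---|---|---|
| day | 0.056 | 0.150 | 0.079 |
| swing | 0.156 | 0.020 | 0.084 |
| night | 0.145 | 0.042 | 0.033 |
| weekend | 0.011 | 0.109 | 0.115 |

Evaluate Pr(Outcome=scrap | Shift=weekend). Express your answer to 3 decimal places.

P(Shift=weekend) = 0.011 + 0.109 + 0.115 = 0.235.
P(Outcome=scrap | Shift=weekend) = 0.109/0.235 = 0.464.

0.464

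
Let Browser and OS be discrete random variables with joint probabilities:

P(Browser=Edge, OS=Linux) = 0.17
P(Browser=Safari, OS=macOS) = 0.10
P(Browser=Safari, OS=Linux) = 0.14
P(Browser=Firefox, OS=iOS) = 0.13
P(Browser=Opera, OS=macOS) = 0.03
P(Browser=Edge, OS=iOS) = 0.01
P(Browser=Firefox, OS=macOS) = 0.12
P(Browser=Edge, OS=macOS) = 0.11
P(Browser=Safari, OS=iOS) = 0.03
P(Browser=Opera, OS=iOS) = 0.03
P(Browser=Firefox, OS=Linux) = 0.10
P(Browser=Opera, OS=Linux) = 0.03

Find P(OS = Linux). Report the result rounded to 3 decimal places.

0.440

P(OS=Linux) = 0.10 + 0.14 + 0.17 + 0.03 = 0.44.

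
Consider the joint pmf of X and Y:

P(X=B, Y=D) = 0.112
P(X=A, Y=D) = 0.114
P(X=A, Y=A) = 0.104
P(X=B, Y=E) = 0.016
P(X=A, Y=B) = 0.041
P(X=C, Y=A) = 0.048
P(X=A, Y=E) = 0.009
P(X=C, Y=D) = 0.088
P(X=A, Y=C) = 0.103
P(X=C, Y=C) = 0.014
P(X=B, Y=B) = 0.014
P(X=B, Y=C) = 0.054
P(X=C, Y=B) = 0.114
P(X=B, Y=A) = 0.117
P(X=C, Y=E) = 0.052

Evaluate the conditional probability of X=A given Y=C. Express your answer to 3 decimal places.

0.602

P(Y=C) = 0.103 + 0.054 + 0.014 = 0.171.
P(X=A | Y=C) = 0.103/0.171 = 0.602.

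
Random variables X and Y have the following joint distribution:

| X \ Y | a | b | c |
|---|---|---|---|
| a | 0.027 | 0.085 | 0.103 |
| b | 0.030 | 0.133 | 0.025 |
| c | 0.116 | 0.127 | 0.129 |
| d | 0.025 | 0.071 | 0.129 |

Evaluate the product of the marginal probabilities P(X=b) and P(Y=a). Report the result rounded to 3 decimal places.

0.037

P(X=b) = 0.030 + 0.133 + 0.025 = 0.188.
P(Y=a) = 0.027 + 0.030 + 0.116 + 0.025 = 0.198.
Product: 0.188 × 0.198 = 0.037.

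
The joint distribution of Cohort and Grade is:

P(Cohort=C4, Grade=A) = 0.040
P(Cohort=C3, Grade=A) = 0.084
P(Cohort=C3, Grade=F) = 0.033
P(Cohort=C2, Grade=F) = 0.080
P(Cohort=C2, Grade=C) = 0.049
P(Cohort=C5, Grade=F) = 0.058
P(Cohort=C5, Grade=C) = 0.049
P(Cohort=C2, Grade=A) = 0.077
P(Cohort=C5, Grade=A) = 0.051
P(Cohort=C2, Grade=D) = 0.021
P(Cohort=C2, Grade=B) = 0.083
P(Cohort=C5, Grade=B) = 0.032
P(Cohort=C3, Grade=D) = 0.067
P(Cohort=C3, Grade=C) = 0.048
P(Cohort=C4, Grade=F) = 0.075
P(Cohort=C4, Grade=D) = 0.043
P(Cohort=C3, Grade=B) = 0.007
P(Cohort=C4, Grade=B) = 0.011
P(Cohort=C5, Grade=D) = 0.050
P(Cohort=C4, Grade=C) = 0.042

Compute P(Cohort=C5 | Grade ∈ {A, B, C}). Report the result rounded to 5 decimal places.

0.23037

P(Grade=A) = 0.077 + 0.084 + 0.040 + 0.051 = 0.252.
P(Grade=B) = 0.083 + 0.007 + 0.011 + 0.032 = 0.133.
P(Grade=C) = 0.049 + 0.048 + 0.042 + 0.049 = 0.188.
P(Grade ∈ {A, B, C}) = 0.252 + 0.133 + 0.188 = 0.573; P(Cohort=C5, Grade ∈ {A, B, C}) = 0.051 + 0.032 + 0.049 = 0.132.
P(Cohort=C5 | Grade ∈ {A, B, C}) = 0.132/0.573 = 0.23037.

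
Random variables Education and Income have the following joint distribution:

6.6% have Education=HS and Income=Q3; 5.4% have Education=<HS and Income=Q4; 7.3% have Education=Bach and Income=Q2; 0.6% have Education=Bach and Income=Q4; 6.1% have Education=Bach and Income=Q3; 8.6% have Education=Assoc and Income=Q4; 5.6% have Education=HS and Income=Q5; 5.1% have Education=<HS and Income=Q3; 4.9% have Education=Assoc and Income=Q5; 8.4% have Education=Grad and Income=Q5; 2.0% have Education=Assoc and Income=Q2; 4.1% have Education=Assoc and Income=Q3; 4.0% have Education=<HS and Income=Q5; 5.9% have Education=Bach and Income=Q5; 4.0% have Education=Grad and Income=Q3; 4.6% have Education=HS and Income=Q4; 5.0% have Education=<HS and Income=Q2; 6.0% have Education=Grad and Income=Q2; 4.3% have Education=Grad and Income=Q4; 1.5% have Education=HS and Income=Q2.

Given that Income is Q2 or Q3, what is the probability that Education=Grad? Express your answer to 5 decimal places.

P(Income=Q2) = 0.050 + 0.015 + 0.020 + 0.073 + 0.060 = 0.218.
P(Income=Q3) = 0.051 + 0.066 + 0.041 + 0.061 + 0.040 = 0.259.
P(Income ∈ {Q2, Q3}) = 0.218 + 0.259 = 0.477; P(Education=Grad, Income ∈ {Q2, Q3}) = 0.060 + 0.040 = 0.100.
P(Education=Grad | Income ∈ {Q2, Q3}) = 0.100/0.477 = 0.20964.

0.20964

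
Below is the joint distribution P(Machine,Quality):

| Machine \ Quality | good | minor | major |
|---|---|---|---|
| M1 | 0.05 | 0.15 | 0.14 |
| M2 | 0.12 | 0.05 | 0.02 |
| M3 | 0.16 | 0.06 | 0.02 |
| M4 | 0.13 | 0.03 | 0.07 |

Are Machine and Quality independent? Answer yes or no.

P(Machine=M1) = 0.34 and P(Quality=good) = 0.46, so their product is 0.1564, but P(Machine=M1, Quality=good) = 0.05. Since these differ, Machine and Quality are not independent.

no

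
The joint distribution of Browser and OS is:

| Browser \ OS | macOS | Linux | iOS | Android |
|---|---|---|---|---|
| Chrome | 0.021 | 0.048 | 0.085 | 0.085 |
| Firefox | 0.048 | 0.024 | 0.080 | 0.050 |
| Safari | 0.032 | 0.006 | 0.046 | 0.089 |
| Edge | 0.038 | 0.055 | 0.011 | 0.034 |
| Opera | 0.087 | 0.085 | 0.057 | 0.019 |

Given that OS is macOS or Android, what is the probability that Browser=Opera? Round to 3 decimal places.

P(OS=macOS) = 0.021 + 0.048 + 0.032 + 0.038 + 0.087 = 0.226.
P(OS=Android) = 0.085 + 0.050 + 0.089 + 0.034 + 0.019 = 0.277.
P(OS ∈ {macOS, Android}) = 0.226 + 0.277 = 0.503; P(Browser=Opera, OS ∈ {macOS, Android}) = 0.087 + 0.019 = 0.106.
P(Browser=Opera | OS ∈ {macOS, Android}) = 0.106/0.503 = 0.211.

0.211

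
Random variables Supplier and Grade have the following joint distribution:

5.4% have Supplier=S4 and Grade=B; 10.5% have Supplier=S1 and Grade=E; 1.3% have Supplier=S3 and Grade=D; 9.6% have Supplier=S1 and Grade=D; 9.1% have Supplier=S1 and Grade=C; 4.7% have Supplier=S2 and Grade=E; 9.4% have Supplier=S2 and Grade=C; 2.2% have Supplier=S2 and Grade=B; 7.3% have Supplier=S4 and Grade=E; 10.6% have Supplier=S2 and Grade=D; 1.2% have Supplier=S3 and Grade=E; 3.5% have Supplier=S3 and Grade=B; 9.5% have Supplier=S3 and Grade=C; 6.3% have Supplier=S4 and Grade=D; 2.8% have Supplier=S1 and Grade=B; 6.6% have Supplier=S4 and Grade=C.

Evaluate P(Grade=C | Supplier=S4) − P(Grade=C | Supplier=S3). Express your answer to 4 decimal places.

P(Supplier=S4) = 0.054 + 0.066 + 0.063 + 0.073 = 0.256; P(Grade=C | Supplier=S4) = 0.066/0.256 = 0.25781.
P(Supplier=S3) = 0.035 + 0.095 + 0.013 + 0.012 = 0.155; P(Grade=C | Supplier=S3) = 0.095/0.155 = 0.61290.
Difference = -0.3551.

-0.3551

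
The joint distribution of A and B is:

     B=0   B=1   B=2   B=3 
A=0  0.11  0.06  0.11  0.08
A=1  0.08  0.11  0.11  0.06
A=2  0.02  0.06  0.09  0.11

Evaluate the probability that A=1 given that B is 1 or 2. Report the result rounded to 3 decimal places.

P(B=1) = 0.06 + 0.11 + 0.06 = 0.23.
P(B=2) = 0.11 + 0.11 + 0.09 = 0.31.
P(B ∈ {1, 2}) = 0.23 + 0.31 = 0.54; P(A=1, B ∈ {1, 2}) = 0.11 + 0.11 = 0.22.
P(A=1 | B ∈ {1, 2}) = 0.22/0.54 = 0.407.

0.407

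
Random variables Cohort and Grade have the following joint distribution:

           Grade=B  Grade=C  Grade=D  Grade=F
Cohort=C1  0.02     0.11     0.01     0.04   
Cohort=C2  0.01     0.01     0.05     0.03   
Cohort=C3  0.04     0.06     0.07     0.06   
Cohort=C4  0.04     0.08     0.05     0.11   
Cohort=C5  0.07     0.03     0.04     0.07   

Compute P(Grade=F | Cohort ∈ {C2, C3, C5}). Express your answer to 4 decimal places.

P(Cohort=C2) = 0.01 + 0.01 + 0.05 + 0.03 = 0.10.
P(Cohort=C3) = 0.04 + 0.06 + 0.07 + 0.06 = 0.23.
P(Cohort=C5) = 0.07 + 0.03 + 0.04 + 0.07 = 0.21.
P(Cohort ∈ {C2, C3, C5}) = 0.10 + 0.23 + 0.21 = 0.54; P(Grade=F, Cohort ∈ {C2, C3, C5}) = 0.03 + 0.06 + 0.07 = 0.16.
P(Grade=F | Cohort ∈ {C2, C3, C5}) = 0.16/0.54 = 0.2963.

0.2963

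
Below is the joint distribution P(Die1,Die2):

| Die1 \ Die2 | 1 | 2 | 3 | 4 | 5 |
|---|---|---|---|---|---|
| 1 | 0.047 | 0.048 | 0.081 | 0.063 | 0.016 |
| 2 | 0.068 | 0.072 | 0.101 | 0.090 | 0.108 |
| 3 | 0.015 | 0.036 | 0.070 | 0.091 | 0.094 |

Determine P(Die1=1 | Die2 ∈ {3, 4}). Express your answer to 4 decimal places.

P(Die2=3) = 0.081 + 0.101 + 0.070 = 0.252.
P(Die2=4) = 0.063 + 0.090 + 0.091 = 0.244.
P(Die2 ∈ {3, 4}) = 0.252 + 0.244 = 0.496; P(Die1=1, Die2 ∈ {3, 4}) = 0.081 + 0.063 = 0.144.
P(Die1=1 | Die2 ∈ {3, 4}) = 0.144/0.496 = 0.2903.

0.2903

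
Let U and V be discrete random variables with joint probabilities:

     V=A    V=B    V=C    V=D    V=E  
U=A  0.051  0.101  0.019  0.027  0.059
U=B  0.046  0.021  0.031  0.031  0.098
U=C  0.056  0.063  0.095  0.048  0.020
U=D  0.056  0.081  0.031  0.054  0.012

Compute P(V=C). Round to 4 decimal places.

0.1760

P(V=C) = 0.019 + 0.031 + 0.095 + 0.031 = 0.176.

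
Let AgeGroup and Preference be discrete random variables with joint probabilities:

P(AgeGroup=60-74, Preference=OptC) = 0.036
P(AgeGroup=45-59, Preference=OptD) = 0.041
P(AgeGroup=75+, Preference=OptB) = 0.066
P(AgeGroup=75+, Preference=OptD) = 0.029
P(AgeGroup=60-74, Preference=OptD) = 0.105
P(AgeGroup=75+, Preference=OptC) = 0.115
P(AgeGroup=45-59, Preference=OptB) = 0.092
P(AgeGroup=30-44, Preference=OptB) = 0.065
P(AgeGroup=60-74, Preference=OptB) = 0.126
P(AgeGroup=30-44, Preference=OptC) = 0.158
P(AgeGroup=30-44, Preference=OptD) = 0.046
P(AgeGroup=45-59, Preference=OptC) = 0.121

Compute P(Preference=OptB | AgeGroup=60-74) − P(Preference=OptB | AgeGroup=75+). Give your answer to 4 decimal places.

0.1576

P(AgeGroup=60-74) = 0.126 + 0.036 + 0.105 = 0.267; P(Preference=OptB | AgeGroup=60-74) = 0.126/0.267 = 0.47191.
P(AgeGroup=75+) = 0.066 + 0.115 + 0.029 = 0.210; P(Preference=OptB | AgeGroup=75+) = 0.066/0.210 = 0.31429.
Difference = 0.1576.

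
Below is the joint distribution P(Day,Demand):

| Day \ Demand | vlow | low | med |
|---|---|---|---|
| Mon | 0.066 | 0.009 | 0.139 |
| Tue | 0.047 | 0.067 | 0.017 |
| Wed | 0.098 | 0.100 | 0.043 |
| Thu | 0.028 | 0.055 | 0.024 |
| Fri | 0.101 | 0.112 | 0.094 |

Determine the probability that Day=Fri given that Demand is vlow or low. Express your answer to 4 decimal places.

0.3119

P(Demand=vlow) = 0.066 + 0.047 + 0.098 + 0.028 + 0.101 = 0.340.
P(Demand=low) = 0.009 + 0.067 + 0.100 + 0.055 + 0.112 = 0.343.
P(Demand ∈ {vlow, low}) = 0.340 + 0.343 = 0.683; P(Day=Fri, Demand ∈ {vlow, low}) = 0.101 + 0.112 = 0.213.
P(Day=Fri | Demand ∈ {vlow, low}) = 0.213/0.683 = 0.3119.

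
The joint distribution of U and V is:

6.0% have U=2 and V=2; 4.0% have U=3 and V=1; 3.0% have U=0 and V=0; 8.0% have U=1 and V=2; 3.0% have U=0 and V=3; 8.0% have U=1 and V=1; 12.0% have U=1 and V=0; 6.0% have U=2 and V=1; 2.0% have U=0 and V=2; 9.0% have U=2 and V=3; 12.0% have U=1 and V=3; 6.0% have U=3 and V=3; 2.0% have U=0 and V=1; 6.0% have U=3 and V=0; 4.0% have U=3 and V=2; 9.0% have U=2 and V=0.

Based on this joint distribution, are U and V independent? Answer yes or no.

Every cell satisfies P(U,V) = P(U)·P(V). For instance P(U=3) = 0.200, P(V=3) = 0.300, and 0.200×0.300 = 0.060 matches the joint entry. So U and V are independent.

yes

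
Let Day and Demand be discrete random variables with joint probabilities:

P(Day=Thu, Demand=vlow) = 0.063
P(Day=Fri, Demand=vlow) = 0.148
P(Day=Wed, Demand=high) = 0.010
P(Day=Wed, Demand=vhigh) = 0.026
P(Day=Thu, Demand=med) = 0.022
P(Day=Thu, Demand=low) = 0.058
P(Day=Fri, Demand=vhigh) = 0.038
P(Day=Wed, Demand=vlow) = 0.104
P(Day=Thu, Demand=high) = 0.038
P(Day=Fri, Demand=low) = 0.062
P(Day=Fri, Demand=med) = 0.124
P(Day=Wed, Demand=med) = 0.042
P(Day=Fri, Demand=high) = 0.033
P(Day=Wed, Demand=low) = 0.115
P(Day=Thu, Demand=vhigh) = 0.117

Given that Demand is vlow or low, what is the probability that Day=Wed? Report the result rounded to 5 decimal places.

0.39818

P(Demand=vlow) = 0.104 + 0.063 + 0.148 = 0.315.
P(Demand=low) = 0.115 + 0.058 + 0.062 = 0.235.
P(Demand ∈ {vlow, low}) = 0.315 + 0.235 = 0.550; P(Day=Wed, Demand ∈ {vlow, low}) = 0.104 + 0.115 = 0.219.
P(Day=Wed | Demand ∈ {vlow, low}) = 0.219/0.550 = 0.39818.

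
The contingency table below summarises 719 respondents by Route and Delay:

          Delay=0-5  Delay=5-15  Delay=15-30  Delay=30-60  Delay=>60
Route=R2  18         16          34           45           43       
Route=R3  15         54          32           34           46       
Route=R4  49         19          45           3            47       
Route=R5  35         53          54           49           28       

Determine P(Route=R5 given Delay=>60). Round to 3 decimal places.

0.171

Total with Delay=>60: 43 + 46 + 47 + 28 = 164.
P(Route=R5 | Delay=>60) = 28/164 = 0.171.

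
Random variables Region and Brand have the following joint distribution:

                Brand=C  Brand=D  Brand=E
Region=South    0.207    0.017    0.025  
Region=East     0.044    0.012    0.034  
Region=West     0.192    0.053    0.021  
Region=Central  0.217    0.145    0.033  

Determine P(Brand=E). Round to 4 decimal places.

P(Brand=E) = 0.025 + 0.034 + 0.021 + 0.033 = 0.113.

0.1130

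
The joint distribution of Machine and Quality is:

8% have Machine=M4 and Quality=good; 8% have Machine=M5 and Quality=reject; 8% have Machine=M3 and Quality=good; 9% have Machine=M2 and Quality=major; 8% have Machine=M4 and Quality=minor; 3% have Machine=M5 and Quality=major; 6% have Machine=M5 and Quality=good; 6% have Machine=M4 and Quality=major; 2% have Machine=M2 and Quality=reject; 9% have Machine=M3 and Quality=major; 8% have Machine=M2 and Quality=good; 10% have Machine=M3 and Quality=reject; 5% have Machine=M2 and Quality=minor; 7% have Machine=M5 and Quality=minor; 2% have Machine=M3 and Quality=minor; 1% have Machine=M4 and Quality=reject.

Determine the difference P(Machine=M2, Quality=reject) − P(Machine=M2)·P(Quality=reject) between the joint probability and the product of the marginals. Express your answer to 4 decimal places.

-0.0304

P(Machine=M2) = 0.08 + 0.05 + 0.09 + 0.02 = 0.24.
P(Quality=reject) = 0.02 + 0.10 + 0.01 + 0.08 = 0.21.
P(Machine=M2, Quality=reject) − P(Machine=M2)P(Quality=reject) = 0.02 − 0.24×0.21 = -0.0304.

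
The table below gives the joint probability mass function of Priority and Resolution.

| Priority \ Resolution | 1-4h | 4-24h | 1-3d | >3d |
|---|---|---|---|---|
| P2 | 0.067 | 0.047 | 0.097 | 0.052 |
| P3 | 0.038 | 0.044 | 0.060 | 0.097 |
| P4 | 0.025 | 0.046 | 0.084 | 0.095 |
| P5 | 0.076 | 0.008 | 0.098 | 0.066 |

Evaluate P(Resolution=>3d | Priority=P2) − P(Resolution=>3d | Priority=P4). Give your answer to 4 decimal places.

-0.1823

P(Priority=P2) = 0.067 + 0.047 + 0.097 + 0.052 = 0.263; P(Resolution=>3d | Priority=P2) = 0.052/0.263 = 0.19772.
P(Priority=P4) = 0.025 + 0.046 + 0.084 + 0.095 = 0.250; P(Resolution=>3d | Priority=P4) = 0.095/0.250 = 0.38000.
Difference = -0.1823.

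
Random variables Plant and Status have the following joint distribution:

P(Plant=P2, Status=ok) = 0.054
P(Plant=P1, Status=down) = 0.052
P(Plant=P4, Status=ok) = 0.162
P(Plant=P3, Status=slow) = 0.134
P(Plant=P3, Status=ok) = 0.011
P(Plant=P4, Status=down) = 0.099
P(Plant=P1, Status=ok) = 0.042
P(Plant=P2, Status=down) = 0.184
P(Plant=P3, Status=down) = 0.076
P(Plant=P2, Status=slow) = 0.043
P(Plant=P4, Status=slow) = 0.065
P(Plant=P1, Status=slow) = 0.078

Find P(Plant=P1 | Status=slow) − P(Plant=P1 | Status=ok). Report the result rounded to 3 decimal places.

P(Status=slow) = 0.078 + 0.043 + 0.134 + 0.065 = 0.320; P(Plant=P1 | Status=slow) = 0.078/0.320 = 0.2438.
P(Status=ok) = 0.042 + 0.054 + 0.011 + 0.162 = 0.269; P(Plant=P1 | Status=ok) = 0.042/0.269 = 0.1561.
Difference = 0.088.

0.088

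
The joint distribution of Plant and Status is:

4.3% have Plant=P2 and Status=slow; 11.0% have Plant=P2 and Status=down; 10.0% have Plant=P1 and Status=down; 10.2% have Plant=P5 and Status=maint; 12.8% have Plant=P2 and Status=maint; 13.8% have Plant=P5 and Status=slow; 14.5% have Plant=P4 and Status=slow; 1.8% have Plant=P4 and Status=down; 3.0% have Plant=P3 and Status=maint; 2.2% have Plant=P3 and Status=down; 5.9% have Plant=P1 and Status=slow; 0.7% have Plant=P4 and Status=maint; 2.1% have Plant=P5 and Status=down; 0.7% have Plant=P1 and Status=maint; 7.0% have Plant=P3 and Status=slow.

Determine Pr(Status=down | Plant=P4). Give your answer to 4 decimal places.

P(Plant=P4) = 0.145 + 0.018 + 0.007 = 0.170.
P(Status=down | Plant=P4) = 0.018/0.170 = 0.1059.

0.1059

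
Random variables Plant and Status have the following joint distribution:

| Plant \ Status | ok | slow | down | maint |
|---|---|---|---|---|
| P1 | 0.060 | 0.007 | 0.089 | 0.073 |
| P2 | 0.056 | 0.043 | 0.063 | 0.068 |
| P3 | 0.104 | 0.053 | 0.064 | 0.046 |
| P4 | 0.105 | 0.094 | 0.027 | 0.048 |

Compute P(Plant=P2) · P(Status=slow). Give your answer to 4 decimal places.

P(Plant=P2) = 0.056 + 0.043 + 0.063 + 0.068 = 0.230.
P(Status=slow) = 0.007 + 0.043 + 0.053 + 0.094 = 0.197.
Product: 0.230 × 0.197 = 0.0453.

0.0453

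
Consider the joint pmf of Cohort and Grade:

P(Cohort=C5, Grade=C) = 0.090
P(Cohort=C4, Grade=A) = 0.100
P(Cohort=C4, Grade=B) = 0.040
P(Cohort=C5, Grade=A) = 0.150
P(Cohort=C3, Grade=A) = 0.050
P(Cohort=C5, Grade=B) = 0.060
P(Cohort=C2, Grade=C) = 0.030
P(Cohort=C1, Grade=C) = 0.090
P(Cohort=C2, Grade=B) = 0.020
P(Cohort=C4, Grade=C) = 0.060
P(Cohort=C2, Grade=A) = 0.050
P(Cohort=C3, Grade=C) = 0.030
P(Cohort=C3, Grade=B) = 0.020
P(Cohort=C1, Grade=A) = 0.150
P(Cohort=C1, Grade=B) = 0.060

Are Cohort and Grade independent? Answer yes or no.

yes

Every cell satisfies P(Cohort,Grade) = P(Cohort)·P(Grade). For instance P(Cohort=C1) = 0.300, P(Grade=C) = 0.300, and 0.300×0.300 = 0.090 matches the joint entry. So Cohort and Grade are independent.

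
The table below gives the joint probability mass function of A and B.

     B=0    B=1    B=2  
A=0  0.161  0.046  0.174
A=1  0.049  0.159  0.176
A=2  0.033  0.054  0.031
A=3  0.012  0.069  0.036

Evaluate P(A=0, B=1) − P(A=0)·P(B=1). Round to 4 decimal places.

P(A=0) = 0.161 + 0.046 + 0.174 = 0.381.
P(B=1) = 0.046 + 0.159 + 0.054 + 0.069 = 0.328.
P(A=0, B=1) − P(A=0)P(B=1) = 0.046 − 0.381×0.328 = -0.0790.

-0.0790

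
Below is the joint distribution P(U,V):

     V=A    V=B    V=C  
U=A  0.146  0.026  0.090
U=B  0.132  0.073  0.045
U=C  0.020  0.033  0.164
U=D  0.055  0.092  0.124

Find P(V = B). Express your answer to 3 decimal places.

0.224

P(V=B) = 0.026 + 0.073 + 0.033 + 0.092 = 0.224.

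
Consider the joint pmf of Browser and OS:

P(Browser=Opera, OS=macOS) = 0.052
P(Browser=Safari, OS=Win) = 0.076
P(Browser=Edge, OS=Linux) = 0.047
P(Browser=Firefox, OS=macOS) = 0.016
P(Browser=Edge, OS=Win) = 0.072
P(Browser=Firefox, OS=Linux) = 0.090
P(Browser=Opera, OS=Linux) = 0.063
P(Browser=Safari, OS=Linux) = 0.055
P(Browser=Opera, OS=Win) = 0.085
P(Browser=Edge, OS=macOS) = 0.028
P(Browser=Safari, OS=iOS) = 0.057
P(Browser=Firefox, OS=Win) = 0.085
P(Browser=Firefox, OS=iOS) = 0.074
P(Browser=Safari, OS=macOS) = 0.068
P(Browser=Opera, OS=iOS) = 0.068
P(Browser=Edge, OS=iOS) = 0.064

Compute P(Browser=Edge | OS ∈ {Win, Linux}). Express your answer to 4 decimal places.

0.2077

P(OS=Win) = 0.085 + 0.076 + 0.072 + 0.085 = 0.318.
P(OS=Linux) = 0.090 + 0.055 + 0.047 + 0.063 = 0.255.
P(OS ∈ {Win, Linux}) = 0.318 + 0.255 = 0.573; P(Browser=Edge, OS ∈ {Win, Linux}) = 0.072 + 0.047 = 0.119.
P(Browser=Edge | OS ∈ {Win, Linux}) = 0.119/0.573 = 0.2077.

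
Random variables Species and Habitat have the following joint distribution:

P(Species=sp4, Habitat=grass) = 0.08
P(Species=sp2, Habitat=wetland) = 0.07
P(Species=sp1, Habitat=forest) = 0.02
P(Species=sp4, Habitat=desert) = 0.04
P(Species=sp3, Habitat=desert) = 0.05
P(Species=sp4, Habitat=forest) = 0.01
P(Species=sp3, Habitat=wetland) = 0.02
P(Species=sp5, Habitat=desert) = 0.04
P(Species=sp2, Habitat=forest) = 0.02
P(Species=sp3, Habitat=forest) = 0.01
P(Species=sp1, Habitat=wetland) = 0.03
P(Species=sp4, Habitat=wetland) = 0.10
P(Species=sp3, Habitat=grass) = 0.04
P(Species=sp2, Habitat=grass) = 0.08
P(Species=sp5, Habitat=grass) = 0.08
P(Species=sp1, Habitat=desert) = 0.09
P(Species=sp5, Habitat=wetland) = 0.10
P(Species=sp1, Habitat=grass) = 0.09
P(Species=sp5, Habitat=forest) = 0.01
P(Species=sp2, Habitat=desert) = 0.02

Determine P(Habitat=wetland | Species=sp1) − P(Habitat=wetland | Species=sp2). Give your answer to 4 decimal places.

P(Species=sp1) = 0.02 + 0.09 + 0.03 + 0.09 = 0.23; P(Habitat=wetland | Species=sp1) = 0.03/0.23 = 0.13043.
P(Species=sp2) = 0.02 + 0.08 + 0.07 + 0.02 = 0.19; P(Habitat=wetland | Species=sp2) = 0.07/0.19 = 0.36842.
Difference = -0.2380.

-0.2380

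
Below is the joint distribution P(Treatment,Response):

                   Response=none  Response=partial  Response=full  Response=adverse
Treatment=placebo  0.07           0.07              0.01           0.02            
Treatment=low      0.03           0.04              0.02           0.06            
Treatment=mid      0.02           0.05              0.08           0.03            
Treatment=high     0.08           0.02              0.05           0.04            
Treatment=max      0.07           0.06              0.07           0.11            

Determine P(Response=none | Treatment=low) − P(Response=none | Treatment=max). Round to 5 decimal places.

P(Treatment=low) = 0.03 + 0.04 + 0.02 + 0.06 = 0.15; P(Response=none | Treatment=low) = 0.03/0.15 = 0.200000.
P(Treatment=max) = 0.07 + 0.06 + 0.07 + 0.11 = 0.31; P(Response=none | Treatment=max) = 0.07/0.31 = 0.225806.
Difference = -0.02581.

-0.02581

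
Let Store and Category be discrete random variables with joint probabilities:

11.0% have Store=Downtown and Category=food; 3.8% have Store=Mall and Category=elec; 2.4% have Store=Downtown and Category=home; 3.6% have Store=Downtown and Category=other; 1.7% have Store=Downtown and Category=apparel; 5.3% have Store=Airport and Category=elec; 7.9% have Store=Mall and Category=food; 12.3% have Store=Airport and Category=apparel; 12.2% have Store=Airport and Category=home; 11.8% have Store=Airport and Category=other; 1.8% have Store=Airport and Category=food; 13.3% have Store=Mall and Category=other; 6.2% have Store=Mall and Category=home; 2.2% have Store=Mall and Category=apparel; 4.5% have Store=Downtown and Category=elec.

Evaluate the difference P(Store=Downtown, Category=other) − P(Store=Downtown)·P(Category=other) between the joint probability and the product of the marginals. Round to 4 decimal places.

-0.0306

P(Store=Downtown) = 0.110 + 0.017 + 0.045 + 0.024 + 0.036 = 0.232.
P(Category=other) = 0.036 + 0.133 + 0.118 = 0.287.
P(Store=Downtown, Category=other) − P(Store=Downtown)P(Category=other) = 0.036 − 0.232×0.287 = -0.0306.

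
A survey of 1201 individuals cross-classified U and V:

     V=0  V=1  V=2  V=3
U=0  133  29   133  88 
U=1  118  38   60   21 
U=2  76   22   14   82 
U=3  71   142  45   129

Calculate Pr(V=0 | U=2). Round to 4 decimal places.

0.3918

Total with U=2: 76 + 22 + 14 + 82 = 194.
P(V=0 | U=2) = 76/194 = 0.3918.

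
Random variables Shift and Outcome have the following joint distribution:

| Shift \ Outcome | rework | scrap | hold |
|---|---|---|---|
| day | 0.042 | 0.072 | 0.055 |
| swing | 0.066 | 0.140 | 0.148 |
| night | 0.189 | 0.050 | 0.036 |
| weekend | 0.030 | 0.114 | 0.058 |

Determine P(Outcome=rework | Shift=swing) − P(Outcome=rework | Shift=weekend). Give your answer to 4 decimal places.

0.0379

P(Shift=swing) = 0.066 + 0.140 + 0.148 = 0.354; P(Outcome=rework | Shift=swing) = 0.066/0.354 = 0.18644.
P(Shift=weekend) = 0.030 + 0.114 + 0.058 = 0.202; P(Outcome=rework | Shift=weekend) = 0.030/0.202 = 0.14851.
Difference = 0.0379.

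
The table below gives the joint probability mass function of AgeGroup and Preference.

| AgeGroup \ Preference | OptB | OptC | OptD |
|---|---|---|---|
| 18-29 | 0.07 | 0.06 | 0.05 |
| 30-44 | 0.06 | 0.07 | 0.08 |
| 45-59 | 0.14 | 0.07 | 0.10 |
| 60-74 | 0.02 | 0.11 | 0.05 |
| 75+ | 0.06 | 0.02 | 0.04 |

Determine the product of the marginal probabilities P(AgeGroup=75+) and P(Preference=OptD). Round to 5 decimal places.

0.03840

P(AgeGroup=75+) = 0.06 + 0.02 + 0.04 = 0.12.
P(Preference=OptD) = 0.05 + 0.08 + 0.10 + 0.05 + 0.04 = 0.32.
Product: 0.12 × 0.32 = 0.03840.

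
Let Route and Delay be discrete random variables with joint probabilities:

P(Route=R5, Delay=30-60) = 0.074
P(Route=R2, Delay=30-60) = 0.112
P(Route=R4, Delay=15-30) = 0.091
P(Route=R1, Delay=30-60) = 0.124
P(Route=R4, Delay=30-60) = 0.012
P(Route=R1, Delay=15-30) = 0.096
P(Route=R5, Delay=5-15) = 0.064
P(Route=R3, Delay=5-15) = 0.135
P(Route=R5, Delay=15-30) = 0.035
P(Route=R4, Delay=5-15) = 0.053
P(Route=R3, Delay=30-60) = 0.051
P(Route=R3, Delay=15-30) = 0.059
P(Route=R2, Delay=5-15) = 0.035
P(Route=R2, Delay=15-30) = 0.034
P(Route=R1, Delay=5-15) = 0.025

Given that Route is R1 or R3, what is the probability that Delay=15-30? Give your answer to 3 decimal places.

P(Route=R1) = 0.025 + 0.096 + 0.124 = 0.245.
P(Route=R3) = 0.135 + 0.059 + 0.051 = 0.245.
P(Route ∈ {R1, R3}) = 0.245 + 0.245 = 0.490; P(Delay=15-30, Route ∈ {R1, R3}) = 0.096 + 0.059 = 0.155.
P(Delay=15-30 | Route ∈ {R1, R3}) = 0.155/0.490 = 0.316.

0.316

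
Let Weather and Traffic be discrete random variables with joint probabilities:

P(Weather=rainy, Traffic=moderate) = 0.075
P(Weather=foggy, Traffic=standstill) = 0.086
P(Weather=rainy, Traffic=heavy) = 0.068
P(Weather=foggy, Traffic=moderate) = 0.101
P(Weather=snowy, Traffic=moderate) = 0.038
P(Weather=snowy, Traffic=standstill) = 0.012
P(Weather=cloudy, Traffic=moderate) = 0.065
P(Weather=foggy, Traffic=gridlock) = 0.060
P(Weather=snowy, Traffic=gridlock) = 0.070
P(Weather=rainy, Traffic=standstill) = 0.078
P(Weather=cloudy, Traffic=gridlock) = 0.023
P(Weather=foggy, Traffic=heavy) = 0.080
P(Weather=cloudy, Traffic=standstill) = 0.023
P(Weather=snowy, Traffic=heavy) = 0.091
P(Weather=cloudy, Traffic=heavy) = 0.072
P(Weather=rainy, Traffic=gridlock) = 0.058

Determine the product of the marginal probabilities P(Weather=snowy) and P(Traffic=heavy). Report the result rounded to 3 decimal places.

0.066

P(Weather=snowy) = 0.038 + 0.091 + 0.070 + 0.012 = 0.211.
P(Traffic=heavy) = 0.072 + 0.068 + 0.091 + 0.080 = 0.311.
Product: 0.211 × 0.311 = 0.066.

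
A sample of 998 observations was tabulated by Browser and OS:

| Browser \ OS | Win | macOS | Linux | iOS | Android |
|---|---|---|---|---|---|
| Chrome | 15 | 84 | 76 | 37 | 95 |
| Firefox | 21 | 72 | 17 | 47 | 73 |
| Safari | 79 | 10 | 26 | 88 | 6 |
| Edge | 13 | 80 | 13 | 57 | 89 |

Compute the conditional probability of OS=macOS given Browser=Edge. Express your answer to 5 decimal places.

0.31746

Total with Browser=Edge: 13 + 80 + 13 + 57 + 89 = 252.
P(OS=macOS | Browser=Edge) = 80/252 = 0.31746.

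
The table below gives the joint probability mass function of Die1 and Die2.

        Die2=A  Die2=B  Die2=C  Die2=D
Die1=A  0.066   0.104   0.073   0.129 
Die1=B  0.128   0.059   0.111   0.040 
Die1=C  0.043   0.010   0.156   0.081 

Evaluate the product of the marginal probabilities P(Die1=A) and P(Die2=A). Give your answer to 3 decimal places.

0.088

P(Die1=A) = 0.066 + 0.104 + 0.073 + 0.129 = 0.372.
P(Die2=A) = 0.066 + 0.128 + 0.043 = 0.237.
Product: 0.372 × 0.237 = 0.088.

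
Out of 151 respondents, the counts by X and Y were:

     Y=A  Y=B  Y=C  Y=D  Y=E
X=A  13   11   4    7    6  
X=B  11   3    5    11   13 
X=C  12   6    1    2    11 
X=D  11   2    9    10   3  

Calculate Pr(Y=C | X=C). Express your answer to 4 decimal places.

0.0313

Total with X=C: 12 + 6 + 1 + 2 + 11 = 32.
P(Y=C | X=C) = 1/32 = 0.0313.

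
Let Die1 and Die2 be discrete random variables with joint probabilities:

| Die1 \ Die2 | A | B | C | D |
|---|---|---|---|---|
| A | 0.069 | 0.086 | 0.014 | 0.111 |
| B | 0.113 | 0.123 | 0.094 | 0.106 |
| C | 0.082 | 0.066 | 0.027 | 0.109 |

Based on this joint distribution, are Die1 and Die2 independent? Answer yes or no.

no

P(Die1=B) = 0.436 and P(Die2=D) = 0.326, so their product is 0.14214, but P(Die1=B, Die2=D) = 0.106. Since these differ, Die1 and Die2 are not independent.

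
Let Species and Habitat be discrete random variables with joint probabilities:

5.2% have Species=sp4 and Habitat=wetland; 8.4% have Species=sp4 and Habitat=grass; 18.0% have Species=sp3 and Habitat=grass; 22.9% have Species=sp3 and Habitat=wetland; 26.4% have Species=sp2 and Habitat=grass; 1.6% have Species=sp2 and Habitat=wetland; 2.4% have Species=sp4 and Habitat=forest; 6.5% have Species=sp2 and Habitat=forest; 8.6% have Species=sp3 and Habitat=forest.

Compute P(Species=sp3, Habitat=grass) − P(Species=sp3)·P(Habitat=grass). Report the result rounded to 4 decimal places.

P(Species=sp3) = 0.086 + 0.180 + 0.229 = 0.495.
P(Habitat=grass) = 0.264 + 0.180 + 0.084 = 0.528.
P(Species=sp3, Habitat=grass) − P(Species=sp3)P(Habitat=grass) = 0.180 − 0.495×0.528 = -0.0814.

-0.0814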